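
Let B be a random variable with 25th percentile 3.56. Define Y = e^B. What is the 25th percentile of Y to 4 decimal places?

e^B is increasing, so P_{25}(Y) = g(P_{25}(B)) ≈ 35.1632.

25th percentile of Y = 35.1632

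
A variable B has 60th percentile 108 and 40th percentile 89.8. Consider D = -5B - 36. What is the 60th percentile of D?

60th percentile of D = -485

Since a = -5 < 0 the transformation is decreasing, reversing order: the 60th percentile of D corresponds to the 40th percentile of B.
So P_{60}(D) = a·P_{40}(B) + b = (-5)·89.8 + (-36) = -485.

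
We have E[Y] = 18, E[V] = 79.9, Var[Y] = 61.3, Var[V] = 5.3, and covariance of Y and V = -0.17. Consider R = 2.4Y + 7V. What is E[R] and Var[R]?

E[R] = 2.4·E[Y] + 7·E[V] = 2.4·18 + 7·79.9 = 602.5.
Var[R] = a²·Var[Y] + b²·Var[V] + 2ab·covariance of Y and V with a = 2.4, b = 7.
= 2.4²·61.3 + 7²·5.3 + 2·2.4·7·(-0.17)
= 353.088 + 259.7 + (-5.712) = 607.076.

E[R] = 602.5, Var[R] = 607.076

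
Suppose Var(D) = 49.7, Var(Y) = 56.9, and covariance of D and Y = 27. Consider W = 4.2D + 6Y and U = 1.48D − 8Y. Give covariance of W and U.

By bilinearity, covariance of W and U = ac·Var(D) + bd·Var(Y) + (ad+bc)·covariance of D and Y, with a=4.2, b=6, c=1.48, d=-8.
ac·Var(D) = 4.2·1.48·49.7 = 308.9352
bd·Var(Y) = 6·(-8)·56.9 = -2731.2
(ad+bc)·covariance of D and Y = (-24.72)·27 = -667.44
covariance of W and U = 308.9352 + (-2731.2) + (-667.44) = -3089.7048.

covariance of W and U = -3089.7048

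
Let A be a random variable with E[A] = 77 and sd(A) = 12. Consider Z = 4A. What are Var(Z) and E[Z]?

Var(Z) = 2304, E[Z] = 308

Z = 4A is linear with a = 4, b = 0.
Var(A) = 12² = 144.
Var(Z) = a²·Var(A) = 4²·144 = 2304.
E[Z] = a·E[A] + b = 4·77 = 308.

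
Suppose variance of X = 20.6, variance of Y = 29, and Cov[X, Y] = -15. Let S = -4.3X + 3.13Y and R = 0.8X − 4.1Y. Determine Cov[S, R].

By bilinearity, Cov[S, R] = ac·variance of X + bd·variance of Y + (ad+bc)·Cov[X, Y], with a=-4.3, b=3.13, c=0.8, d=-4.1.
ac·variance of X = (-4.3)·0.8·20.6 = -70.864
bd·variance of Y = 3.13·(-4.1)·29 = -372.157
(ad+bc)·Cov[X, Y] = (20.134)·(-15) = -302.01
Cov[S, R] = -70.864 + (-372.157) + (-302.01) = -745.031.

Cov[S, R] = -745.031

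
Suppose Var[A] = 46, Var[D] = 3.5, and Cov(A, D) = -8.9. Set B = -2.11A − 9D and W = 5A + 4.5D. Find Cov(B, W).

By bilinearity, Cov(B, W) = ac·Var[A] + bd·Var[D] + (ad+bc)·Cov(A, D), with a=-2.11, b=-9, c=5, d=4.5.
ac·Var[A] = (-2.11)·5·46 = -485.3
bd·Var[D] = (-9)·4.5·3.5 = -141.75
(ad+bc)·Cov(A, D) = (-54.495)·(-8.9) = 485.0055
Cov(B, W) = -485.3 + (-141.75) + 485.0055 = -142.0445.

Cov(B, W) = -142.0445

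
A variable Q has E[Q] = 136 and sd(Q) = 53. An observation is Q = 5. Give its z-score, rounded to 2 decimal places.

z = (Q − E[Q]) / sd(Q) = (5 − 136) / 53 ≈ -2.47.

z = -2.47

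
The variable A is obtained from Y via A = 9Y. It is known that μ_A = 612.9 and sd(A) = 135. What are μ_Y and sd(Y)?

From A = 9Y: μ_A = a·μ_Y + b, so μ_Y = (μ_A − b)/a = (612.9 − 0)/9 = 68.1.
sd(A) = |a|·sd(Y), so sd(Y) = 135/|9| = 15.

μ_Y = 68.1, sd(Y) = 15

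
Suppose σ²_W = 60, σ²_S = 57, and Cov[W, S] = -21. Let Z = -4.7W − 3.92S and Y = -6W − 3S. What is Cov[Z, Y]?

By bilinearity, Cov[Z, Y] = ac·σ²_W + bd·σ²_S + (ad+bc)·Cov[W, S], with a=-4.7, b=-3.92, c=-6, d=-3.
ac·σ²_W = (-4.7)·(-6)·60 = 1692
bd·σ²_S = (-3.92)·(-3)·57 = 670.32
(ad+bc)·Cov[W, S] = (37.62)·(-21) = -790.02
Cov[Z, Y] = 1692 + 670.32 + (-790.02) = 1572.3.

Cov[Z, Y] = 1572.3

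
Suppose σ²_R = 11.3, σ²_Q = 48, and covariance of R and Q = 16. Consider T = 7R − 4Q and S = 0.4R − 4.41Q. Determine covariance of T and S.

covariance of T and S = 358.84

By bilinearity, covariance of T and S = ac·σ²_R + bd·σ²_Q + (ad+bc)·covariance of R and Q, with a=7, b=-4, c=0.4, d=-4.41.
ac·σ²_R = 7·0.4·11.3 = 31.64
bd·σ²_Q = (-4)·(-4.41)·48 = 846.72
(ad+bc)·covariance of R and Q = (-32.47)·16 = -519.52
covariance of T and S = 31.64 + 846.72 + (-519.52) = 358.84.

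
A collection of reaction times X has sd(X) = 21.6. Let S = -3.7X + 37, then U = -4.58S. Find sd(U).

sd(U) = 366.0336

sd(S) = |-3.7|·21.6 = 79.92.
sd(U) = |-4.58|·79.92 = 366.0336.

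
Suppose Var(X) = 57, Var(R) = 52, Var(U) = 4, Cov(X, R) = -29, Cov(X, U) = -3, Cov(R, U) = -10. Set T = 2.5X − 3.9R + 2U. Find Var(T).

Var(T) = 1854.67

Var(T) = a²·Var(X) + b²·Var(R) + c²·Var(U) + 2ab·Cov(X, R) + 2ac·Cov(X, U) + 2bc·Cov(R, U), with a = 2.5, b = -3.9, c = 2.
= 356.25 + 790.92 + 16 + 565.5 + (-30) + 156
= 1854.67.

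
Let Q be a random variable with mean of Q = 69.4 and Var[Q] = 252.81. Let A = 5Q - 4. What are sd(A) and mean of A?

A = 5Q - 4 is linear with a = 5, b = -4.
sd(Q) = √252.81 = 15.9.
sd(A) = |a|·sd(Q) = |5|·15.9 = 79.5.
mean of A = a·mean of Q + b = 5·69.4 + (-4) = 343.

sd(A) = 79.5, mean of A = 343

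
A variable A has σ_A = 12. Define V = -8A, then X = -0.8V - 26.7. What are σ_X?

σ_X = 76.8

σ_V = |-8|·12 = 96.
σ_X = |-0.8|·96 = 76.8.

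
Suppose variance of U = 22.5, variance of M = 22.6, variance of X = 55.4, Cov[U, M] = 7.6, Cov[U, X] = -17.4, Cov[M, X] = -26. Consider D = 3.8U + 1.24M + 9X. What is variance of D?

variance of D = 3148.19216

variance of D = a²·variance of U + b²·variance of M + c²·variance of X + 2ab·Cov[U, M] + 2ac·Cov[U, X] + 2bc·Cov[M, X], with a = 3.8, b = 1.24, c = 9.
= 324.9 + 34.74976 + 4487.4 + 71.6224 + (-1190.16) + (-580.32)
= 3148.19216.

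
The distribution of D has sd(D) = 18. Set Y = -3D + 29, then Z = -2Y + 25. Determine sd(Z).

sd(Y) = |-3|·18 = 54.
sd(Z) = |-2|·54 = 108.

sd(Z) = 108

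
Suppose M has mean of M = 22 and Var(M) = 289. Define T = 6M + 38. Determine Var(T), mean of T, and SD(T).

T = 6M + 38 is linear with a = 6, b = 38.
Var(T) = a²·Var(M) = 6²·289 = 10404 (the additive constant 38 does not affect variance).
mean of T = a·mean of M + b = 6·22 + 38 = 170.
SD(M) = √289 = 17.
SD(T) = |a|·SD(M) = |6|·17 = 102.

Var(T) = 10404, mean of T = 170, SD(T) = 102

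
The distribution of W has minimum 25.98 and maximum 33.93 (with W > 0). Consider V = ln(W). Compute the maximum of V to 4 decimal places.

max(V) = 3.5243

ln(W) is increasing on this domain, so max(V) comes from max(W) = 33.93: max(V) = ln(33.93) ≈ 3.5243.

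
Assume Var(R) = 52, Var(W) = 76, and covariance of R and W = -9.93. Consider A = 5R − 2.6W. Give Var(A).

Var(A) = a²·Var(R) + b²·Var(W) + 2ab·covariance of R and W with a = 5, b = -2.6.
= 5²·52 + (-2.6)²·76 + 2·5·(-2.6)·(-9.93)
= 1300 + 513.76 + 258.18 = 2071.94.

Var(A) = 2071.94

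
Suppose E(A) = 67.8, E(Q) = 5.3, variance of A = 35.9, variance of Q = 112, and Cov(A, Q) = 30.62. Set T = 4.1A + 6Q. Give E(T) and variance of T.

E(T) = 309.78, variance of T = 6141.983

E(T) = 4.1·E(A) + 6·E(Q) = 4.1·67.8 + 6·5.3 = 309.78.
variance of T = a²·variance of A + b²·variance of Q + 2ab·Cov(A, Q) with a = 4.1, b = 6.
= 4.1²·35.9 + 6²·112 + 2·4.1·6·30.62
= 603.479 + 4032 + 1506.504 = 6141.983.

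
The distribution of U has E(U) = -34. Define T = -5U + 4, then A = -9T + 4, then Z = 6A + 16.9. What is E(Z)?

E(Z) = -9355.1

E(T) = (-5)·(-34) + 4 = 174.
E(A) = (-9)·174 + 4 = -1562.
E(Z) = 6·(-1562) + 16.9 = -9355.1.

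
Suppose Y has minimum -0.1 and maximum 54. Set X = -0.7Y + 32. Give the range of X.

Range(X) = 37.87

Range of Y = 54 − (-0.1) = 54.1.
Range(X) = |a|·Range(Y) = |-0.7|·54.1 = 37.87.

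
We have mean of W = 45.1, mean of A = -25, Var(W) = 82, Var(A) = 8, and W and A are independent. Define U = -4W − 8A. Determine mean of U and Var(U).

mean of U = 19.6, Var(U) = 1824

mean of U = (-4)·mean of W + (-8)·mean of A = (-4)·45.1 + (-8)·(-25) = 19.6.
Var(U) = a²·Var(W) + b²·Var(A) + 2ab·Cov[W, A] with a = -4, b = -8.
Independence gives Cov[W, A] = 0.
= (-4)²·82 + (-8)²·8 + 2·(-4)·(-8)·0
= 1312 + 512 + 0 = 1824.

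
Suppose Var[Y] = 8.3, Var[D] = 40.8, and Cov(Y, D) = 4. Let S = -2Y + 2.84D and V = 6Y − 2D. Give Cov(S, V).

Cov(S, V) = -247.184

By bilinearity, Cov(S, V) = ac·Var[Y] + bd·Var[D] + (ad+bc)·Cov(Y, D), with a=-2, b=2.84, c=6, d=-2.
ac·Var[Y] = (-2)·6·8.3 = -99.6
bd·Var[D] = 2.84·(-2)·40.8 = -231.744
(ad+bc)·Cov(Y, D) = (21.04)·4 = 84.16
Cov(S, V) = -99.6 + (-231.744) + 84.16 = -247.184.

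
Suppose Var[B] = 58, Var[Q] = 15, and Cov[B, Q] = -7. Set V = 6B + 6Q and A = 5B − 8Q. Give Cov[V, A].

Cov[V, A] = 1146

By bilinearity, Cov[V, A] = ac·Var[B] + bd·Var[Q] + (ad+bc)·Cov[B, Q], with a=6, b=6, c=5, d=-8.
ac·Var[B] = 6·5·58 = 1740
bd·Var[Q] = 6·(-8)·15 = -720
(ad+bc)·Cov[B, Q] = (-18)·(-7) = 126
Cov[V, A] = 1740 + (-720) + 126 = 1146.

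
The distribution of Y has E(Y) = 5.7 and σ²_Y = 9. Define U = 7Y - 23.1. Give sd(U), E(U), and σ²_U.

sd(U) = 21, E(U) = 16.8, σ²_U = 441

U = 7Y - 23.1 is linear with a = 7, b = -23.1.
sd(Y) = √9 = 3.
sd(U) = |a|·sd(Y) = |7|·3 = 21.
E(U) = a·E(Y) + b = 7·5.7 + (-23.1) = 16.8.
σ²_U = a²·σ²_Y = 7²·9 = 441 (the additive constant -23.1 does not affect variance).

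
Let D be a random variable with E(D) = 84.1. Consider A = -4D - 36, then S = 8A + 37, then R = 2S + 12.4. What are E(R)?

E(R) = -5872

E(A) = (-4)·84.1 + (-36) = -372.4.
E(S) = 8·(-372.4) + 37 = -2942.2.
E(R) = 2·(-2942.2) + 12.4 = -5872.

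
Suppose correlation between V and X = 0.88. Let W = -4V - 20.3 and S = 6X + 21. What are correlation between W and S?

Linear rescalings preserve |correlation|; the slopes -4 and 6 have opposite signs, so the correlation flips sign: correlation between W and S = −correlation between V and X = -0.88.

correlation between W and S = -0.88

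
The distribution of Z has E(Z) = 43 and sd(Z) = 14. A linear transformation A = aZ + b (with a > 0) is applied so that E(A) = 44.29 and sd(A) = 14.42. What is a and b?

sd(A) = a·sd(Z) (a > 0), so a = 14.42/14 = 1.03.
E(A) = a·E(Z) + b, so b = 44.29 − 1.03·43 = 0.

a = 1.03, b = 0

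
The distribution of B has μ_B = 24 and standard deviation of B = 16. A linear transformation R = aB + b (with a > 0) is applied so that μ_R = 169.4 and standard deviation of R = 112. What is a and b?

a = 7, b = 1.4

standard deviation of R = a·standard deviation of B (a > 0), so a = 112/16 = 7.
μ_R = a·μ_B + b, so b = 169.4 − 7·24 = 1.4.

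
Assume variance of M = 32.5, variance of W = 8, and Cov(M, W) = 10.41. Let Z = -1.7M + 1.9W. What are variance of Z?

variance of Z = 55.5564

variance of Z = a²·variance of M + b²·variance of W + 2ab·Cov(M, W) with a = -1.7, b = 1.9.
= (-1.7)²·32.5 + 1.9²·8 + 2·(-1.7)·1.9·10.41
= 93.925 + 28.88 + (-67.2486) = 55.5564.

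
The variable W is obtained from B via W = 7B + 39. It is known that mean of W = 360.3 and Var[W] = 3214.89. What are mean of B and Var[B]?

mean of B = 45.9, Var[B] = 65.61

From W = 7B + 39: mean of W = a·mean of B + b, so mean of B = (mean of W − b)/a = (360.3 − 39)/7 = 45.9.
Var[W] = a²·Var[B], so Var[B] = 3214.89/7² = 65.61.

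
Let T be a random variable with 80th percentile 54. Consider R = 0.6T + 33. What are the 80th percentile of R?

Since a = 0.6 > 0 the transformation is increasing, so the 80th percentile of R = a·(P_{80} of T) + b = 0.6·54 + 33 = 65.4.

80th percentile of R = 65.4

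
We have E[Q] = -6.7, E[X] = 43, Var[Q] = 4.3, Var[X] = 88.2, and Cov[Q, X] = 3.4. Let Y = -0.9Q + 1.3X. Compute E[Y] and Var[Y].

E[Y] = (-0.9)·E[Q] + 1.3·E[X] = (-0.9)·(-6.7) + 1.3·43 = 61.93.
Var[Y] = a²·Var[Q] + b²·Var[X] + 2ab·Cov[Q, X] with a = -0.9, b = 1.3.
= (-0.9)²·4.3 + 1.3²·88.2 + 2·(-0.9)·1.3·3.4
= 3.483 + 149.058 + (-7.956) = 144.585.

E[Y] = 61.93, Var[Y] = 144.585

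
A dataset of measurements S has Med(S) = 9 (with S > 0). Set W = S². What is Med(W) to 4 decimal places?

Med(W) = 81

S² is monotone on this domain, so Med(W) = square(9) = 81.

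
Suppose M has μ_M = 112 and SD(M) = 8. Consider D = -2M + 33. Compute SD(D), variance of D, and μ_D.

SD(D) = 16, variance of D = 256, μ_D = -191

D = -2M + 33 is linear with a = -2, b = 33.
SD(D) = |a|·SD(M) = |-2|·8 = 16.
variance of M = 8² = 64.
variance of D = a²·variance of M = (-2)²·64 = 256 (the additive constant 33 does not affect variance).
μ_D = a·μ_M + b = (-2)·112 + 33 = -191.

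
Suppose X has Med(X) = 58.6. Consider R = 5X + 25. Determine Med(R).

Med(R) = 318

A linear map preserves order up to sign, so Med(R) = a·Med(X) + b = 5·58.6 + 25 = 318.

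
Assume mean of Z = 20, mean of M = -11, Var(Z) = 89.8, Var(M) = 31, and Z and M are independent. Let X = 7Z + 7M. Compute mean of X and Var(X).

mean of X = 63, Var(X) = 5919.2

mean of X = 7·mean of Z + 7·mean of M = 7·20 + 7·(-11) = 63.
Var(X) = a²·Var(Z) + b²·Var(M) + 2ab·covariance of Z and M with a = 7, b = 7.
Independence gives covariance of Z and M = 0.
= 7²·89.8 + 7²·31 + 2·7·7·0
= 4400.2 + 1519 + 0 = 5919.2.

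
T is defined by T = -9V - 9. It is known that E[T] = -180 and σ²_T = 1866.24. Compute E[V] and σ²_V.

From T = -9V - 9: E[T] = a·E[V] + b, so E[V] = (E[T] − b)/a = (-180 − (-9))/(-9) = 19.
σ²_T = a²·σ²_V, so σ²_V = 1866.24/(-9)² = 23.04.

E[V] = 19, σ²_V = 23.04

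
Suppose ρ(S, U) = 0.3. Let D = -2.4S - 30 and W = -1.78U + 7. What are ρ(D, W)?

ρ(D, W) = 0.3

Linear rescalings preserve correlation up to sign; here the slopes -2.4 and -1.78 have the same sign, so ρ(D, W) = ρ(S, U) = 0.3.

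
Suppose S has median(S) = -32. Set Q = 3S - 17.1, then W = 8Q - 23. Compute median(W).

median(Q) = 3·(-32) + (-17.1) = -113.1.
median(W) = 8·(-113.1) + (-23) = -927.8.

median(W) = -927.8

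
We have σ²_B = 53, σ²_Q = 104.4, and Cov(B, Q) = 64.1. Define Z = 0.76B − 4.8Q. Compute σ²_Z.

σ²_Z = a²·σ²_B + b²·σ²_Q + 2ab·Cov(B, Q) with a = 0.76, b = -4.8.
= 0.76²·53 + (-4.8)²·104.4 + 2·0.76·(-4.8)·64.1
= 30.6128 + 2405.376 + (-467.6736) = 1968.3152.

σ²_Z = 1968.3152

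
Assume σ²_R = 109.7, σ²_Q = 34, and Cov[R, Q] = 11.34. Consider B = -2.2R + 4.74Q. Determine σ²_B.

σ²_B = a²·σ²_R + b²·σ²_Q + 2ab·Cov[R, Q] with a = -2.2, b = 4.74.
= (-2.2)²·109.7 + 4.74²·34 + 2·(-2.2)·4.74·11.34
= 530.948 + 763.8984 + (-236.50704) = 1058.33936.

σ²_B = 1058.33936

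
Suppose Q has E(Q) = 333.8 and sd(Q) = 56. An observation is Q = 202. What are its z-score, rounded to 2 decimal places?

z = (Q − E(Q)) / sd(Q) = (202 − 333.8) / 56 ≈ -2.35.

z = -2.35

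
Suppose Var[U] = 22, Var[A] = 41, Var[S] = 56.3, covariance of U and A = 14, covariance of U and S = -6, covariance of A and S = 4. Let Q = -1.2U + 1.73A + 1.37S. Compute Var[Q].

Var[Q] = 240.61917

Var[Q] = a²·Var[U] + b²·Var[A] + c²·Var[S] + 2ab·covariance of U and A + 2ac·covariance of U and S + 2bc·covariance of A and S, with a = -1.2, b = 1.73, c = 1.37.
= 31.68 + 122.7089 + 105.66947 + (-58.128) + 19.728 + 18.9608
= 240.61917.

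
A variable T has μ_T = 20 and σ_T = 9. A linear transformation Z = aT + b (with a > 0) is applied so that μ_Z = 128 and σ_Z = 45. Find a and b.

a = 5, b = 28

σ_Z = a·σ_T (a > 0), so a = 45/9 = 5.
μ_Z = a·μ_T + b, so b = 128 − 5·20 = 28.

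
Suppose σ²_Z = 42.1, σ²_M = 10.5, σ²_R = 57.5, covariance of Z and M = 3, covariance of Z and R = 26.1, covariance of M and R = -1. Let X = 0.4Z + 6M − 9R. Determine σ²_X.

σ²_X = a²·σ²_Z + b²·σ²_M + c²·σ²_R + 2ab·covariance of Z and M + 2ac·covariance of Z and R + 2bc·covariance of M and R, with a = 0.4, b = 6, c = -9.
= 6.736 + 378 + 4657.5 + 14.4 + (-187.92) + 108
= 4976.716.

σ²_X = 4976.716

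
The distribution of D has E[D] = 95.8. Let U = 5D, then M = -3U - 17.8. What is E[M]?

E[U] = 5·95.8 = 479.
E[M] = (-3)·479 + (-17.8) = -1454.8.

E[M] = -1454.8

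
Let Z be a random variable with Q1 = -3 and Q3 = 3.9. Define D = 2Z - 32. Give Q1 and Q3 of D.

a = 2 > 0: Q1(D) = a·Q1(Z)+b = -38, Q3(D) = a·Q3(Z)+b = -24.2.

Q1(D) = -38, Q3(D) = -24.2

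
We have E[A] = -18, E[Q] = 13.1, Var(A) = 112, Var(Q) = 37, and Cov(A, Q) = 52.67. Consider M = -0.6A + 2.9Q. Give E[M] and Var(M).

E[M] = (-0.6)·E[A] + 2.9·E[Q] = (-0.6)·(-18) + 2.9·13.1 = 48.79.
Var(M) = a²·Var(A) + b²·Var(Q) + 2ab·Cov(A, Q) with a = -0.6, b = 2.9.
= (-0.6)²·112 + 2.9²·37 + 2·(-0.6)·2.9·52.67
= 40.32 + 311.17 + (-183.2916) = 168.1984.

E[M] = 48.79, Var(M) = 168.1984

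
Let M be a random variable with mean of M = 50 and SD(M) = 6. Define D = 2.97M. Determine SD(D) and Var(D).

D = 2.97M is linear with a = 2.97, b = 0.
SD(D) = |a|·SD(M) = |2.97|·6 = 17.82.
Var(M) = 6² = 36.
Var(D) = a²·Var(M) = 2.97²·36 = 317.5524.

SD(D) = 17.82, Var(D) = 317.5524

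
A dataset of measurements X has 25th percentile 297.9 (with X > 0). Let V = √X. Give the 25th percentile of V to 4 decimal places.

√X is increasing, so P_{25}(V) = g(P_{25}(X)) ≈ 17.2598.

25th percentile of V = 17.2598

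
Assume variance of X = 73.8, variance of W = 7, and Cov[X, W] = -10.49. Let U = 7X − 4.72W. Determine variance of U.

variance of U = 4465.328

variance of U = a²·variance of X + b²·variance of W + 2ab·Cov[X, W] with a = 7, b = -4.72.
= 7²·73.8 + (-4.72)²·7 + 2·7·(-4.72)·(-10.49)
= 3616.2 + 155.9488 + 693.1792 = 4465.328.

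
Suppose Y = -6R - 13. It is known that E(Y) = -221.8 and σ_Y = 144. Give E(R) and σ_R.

From Y = -6R - 13: E(Y) = a·E(R) + b, so E(R) = (E(Y) − b)/a = (-221.8 − (-13))/(-6) = 34.8.
σ_Y = |a|·σ_R, so σ_R = 144/|-6| = 24.

E(R) = 34.8, σ_R = 24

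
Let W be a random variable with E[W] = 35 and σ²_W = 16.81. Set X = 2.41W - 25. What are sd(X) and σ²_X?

sd(X) = 9.881, σ²_X = 97.634161

X = 2.41W - 25 is linear with a = 2.41, b = -25.
sd(W) = √16.81 = 4.1.
sd(X) = |a|·sd(W) = |2.41|·4.1 = 9.881.
σ²_X = a²·σ²_W = 2.41²·16.81 = 97.634161 (the additive constant -25 does not affect variance).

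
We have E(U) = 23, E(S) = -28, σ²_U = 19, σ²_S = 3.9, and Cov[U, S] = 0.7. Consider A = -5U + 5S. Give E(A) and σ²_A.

E(A) = -255, σ²_A = 537.5

E(A) = (-5)·E(U) + 5·E(S) = (-5)·23 + 5·(-28) = -255.
σ²_A = a²·σ²_U + b²·σ²_S + 2ab·Cov[U, S] with a = -5, b = 5.
= (-5)²·19 + 5²·3.9 + 2·(-5)·5·0.7
= 475 + 97.5 + (-35) = 537.5.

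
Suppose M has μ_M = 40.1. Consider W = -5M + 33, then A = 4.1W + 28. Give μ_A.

μ_W = (-5)·40.1 + 33 = -167.5.
μ_A = 4.1·(-167.5) + 28 = -658.75.

μ_A = -658.75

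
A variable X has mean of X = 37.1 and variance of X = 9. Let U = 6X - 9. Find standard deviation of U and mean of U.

standard deviation of U = 18, mean of U = 213.6

U = 6X - 9 is linear with a = 6, b = -9.
standard deviation of X = √9 = 3.
standard deviation of U = |a|·standard deviation of X = |6|·3 = 18.
mean of U = a·mean of X + b = 6·37.1 + (-9) = 213.6.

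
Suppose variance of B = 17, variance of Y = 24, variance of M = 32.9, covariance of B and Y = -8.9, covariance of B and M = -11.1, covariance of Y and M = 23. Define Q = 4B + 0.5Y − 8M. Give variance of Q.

variance of Q = 2874.4

variance of Q = a²·variance of B + b²·variance of Y + c²·variance of M + 2ab·covariance of B and Y + 2ac·covariance of B and M + 2bc·covariance of Y and M, with a = 4, b = 0.5, c = -8.
= 272 + 6 + 2105.6 + (-35.6) + 710.4 + (-184)
= 2874.4.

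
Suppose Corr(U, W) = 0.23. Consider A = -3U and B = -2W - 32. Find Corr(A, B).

Corr(A, B) = 0.23

Linear rescalings preserve correlation up to sign; here the slopes -3 and -2 have the same sign, so Corr(A, B) = Corr(U, W) = 0.23.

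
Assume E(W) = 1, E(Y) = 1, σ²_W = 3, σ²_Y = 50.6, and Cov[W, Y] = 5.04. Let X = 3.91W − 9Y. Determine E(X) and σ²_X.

E(X) = 3.91·E(W) + (-9)·E(Y) = 3.91·1 + (-9)·1 = -5.09.
σ²_X = a²·σ²_W + b²·σ²_Y + 2ab·Cov[W, Y] with a = 3.91, b = -9.
= 3.91²·3 + (-9)²·50.6 + 2·3.91·(-9)·5.04
= 45.8643 + 4098.6 + (-354.7152) = 3789.7491.

E(X) = -5.09, σ²_X = 3789.7491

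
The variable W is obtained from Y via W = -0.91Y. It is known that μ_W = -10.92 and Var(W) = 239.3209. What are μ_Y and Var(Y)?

From W = -0.91Y: μ_W = a·μ_Y + b, so μ_Y = (μ_W − b)/a = (-10.92 − 0)/(-0.91) = 12.
Var(W) = a²·Var(Y), so Var(Y) = 239.3209/(-0.91)² = 289.

μ_Y = 12, Var(Y) = 289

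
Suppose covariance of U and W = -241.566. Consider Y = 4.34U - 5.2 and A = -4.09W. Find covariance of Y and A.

covariance of Y and A = a·c·covariance of U and W = 4.34·(-4.09)·(-241.566) = 4287.9414396. Additive constants drop out.

covariance of Y and A = 4287.9414396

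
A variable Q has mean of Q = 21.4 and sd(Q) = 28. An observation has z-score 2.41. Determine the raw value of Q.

Q = 88.88

Q = mean of Q + z·sd(Q) = 21.4 + 2.41·28 = 88.88.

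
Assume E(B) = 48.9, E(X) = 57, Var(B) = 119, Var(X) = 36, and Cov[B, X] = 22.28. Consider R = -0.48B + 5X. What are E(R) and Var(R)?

E(R) = (-0.48)·E(B) + 5·E(X) = (-0.48)·48.9 + 5·57 = 261.528.
Var(R) = a²·Var(B) + b²·Var(X) + 2ab·Cov[B, X] with a = -0.48, b = 5.
= (-0.48)²·119 + 5²·36 + 2·(-0.48)·5·22.28
= 27.4176 + 900 + (-106.944) = 820.4736.

E(R) = 261.528, Var(R) = 820.4736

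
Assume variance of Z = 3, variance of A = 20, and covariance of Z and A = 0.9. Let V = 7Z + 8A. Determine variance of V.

variance of V = 1527.8

variance of V = a²·variance of Z + b²·variance of A + 2ab·covariance of Z and A with a = 7, b = 8.
= 7²·3 + 8²·20 + 2·7·8·0.9
= 147 + 1280 + 100.8 = 1527.8.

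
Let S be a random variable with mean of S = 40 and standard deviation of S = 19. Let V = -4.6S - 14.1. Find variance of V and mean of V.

V = -4.6S - 14.1 is linear with a = -4.6, b = -14.1.
variance of S = 19² = 361.
variance of V = a²·variance of S = (-4.6)²·361 = 7638.76 (the additive constant -14.1 does not affect variance).
mean of V = a·mean of S + b = (-4.6)·40 + (-14.1) = -198.1.

variance of V = 7638.76, mean of V = -198.1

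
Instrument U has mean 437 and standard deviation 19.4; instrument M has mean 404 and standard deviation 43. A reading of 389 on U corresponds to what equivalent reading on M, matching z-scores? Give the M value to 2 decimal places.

z = (389 − 437)/19.4 ≈ -2.4742.
M = 404 + z·43 = 404 + (389 − 437)·43/19.4 ≈ 297.61.

M = 297.61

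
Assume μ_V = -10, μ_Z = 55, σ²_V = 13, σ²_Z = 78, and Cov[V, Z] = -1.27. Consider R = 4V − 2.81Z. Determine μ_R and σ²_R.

μ_R = -194.55, σ²_R = 852.4454

μ_R = 4·μ_V + (-2.81)·μ_Z = 4·(-10) + (-2.81)·55 = -194.55.
σ²_R = a²·σ²_V + b²·σ²_Z + 2ab·Cov[V, Z] with a = 4, b = -2.81.
= 4²·13 + (-2.81)²·78 + 2·4·(-2.81)·(-1.27)
= 208 + 615.8958 + 28.5496 = 852.4454.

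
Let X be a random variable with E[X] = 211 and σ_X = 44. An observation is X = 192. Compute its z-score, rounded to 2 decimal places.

z = -0.43

z = (X − E[X]) / σ_X = (192 − 211) / 44 ≈ -0.43.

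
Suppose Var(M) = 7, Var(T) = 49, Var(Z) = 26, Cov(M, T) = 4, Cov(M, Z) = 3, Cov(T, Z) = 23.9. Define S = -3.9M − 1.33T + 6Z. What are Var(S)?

Var(S) = 648.7981

Var(S) = a²·Var(M) + b²·Var(T) + c²·Var(Z) + 2ab·Cov(M, T) + 2ac·Cov(M, Z) + 2bc·Cov(T, Z), with a = -3.9, b = -1.33, c = 6.
= 106.47 + 86.6761 + 936 + 41.496 + (-140.4) + (-381.444)
= 648.7981.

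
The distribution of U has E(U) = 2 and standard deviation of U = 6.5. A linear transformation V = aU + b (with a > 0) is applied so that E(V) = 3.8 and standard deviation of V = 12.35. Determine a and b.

a = 1.9, b = 0

standard deviation of V = a·standard deviation of U (a > 0), so a = 12.35/6.5 = 1.9.
E(V) = a·E(U) + b, so b = 3.8 − 1.9·2 = 0.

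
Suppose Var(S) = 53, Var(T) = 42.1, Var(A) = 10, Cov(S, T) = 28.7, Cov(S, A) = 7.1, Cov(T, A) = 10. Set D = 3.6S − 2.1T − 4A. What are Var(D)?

Var(D) = a²·Var(S) + b²·Var(T) + c²·Var(A) + 2ab·Cov(S, T) + 2ac·Cov(S, A) + 2bc·Cov(T, A), with a = 3.6, b = -2.1, c = -4.
= 686.88 + 185.661 + 160 + (-433.944) + (-204.48) + 168
= 562.117.

Var(D) = 562.117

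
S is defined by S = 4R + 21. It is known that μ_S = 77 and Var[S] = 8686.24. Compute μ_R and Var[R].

μ_R = 14, Var[R] = 542.89

From S = 4R + 21: μ_S = a·μ_R + b, so μ_R = (μ_S − b)/a = (77 − 21)/4 = 14.
Var[S] = a²·Var[R], so Var[R] = 8686.24/4² = 542.89.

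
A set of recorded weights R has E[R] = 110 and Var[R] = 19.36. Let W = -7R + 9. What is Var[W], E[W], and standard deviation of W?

W = -7R + 9 is linear with a = -7, b = 9.
Var[W] = a²·Var[R] = (-7)²·19.36 = 948.64 (the additive constant 9 does not affect variance).
E[W] = a·E[R] + b = (-7)·110 + 9 = -761.
standard deviation of R = √19.36 = 4.4.
standard deviation of W = |a|·standard deviation of R = |-7|·4.4 = 30.8.

Var[W] = 948.64, E[W] = -761, standard deviation of W = 30.8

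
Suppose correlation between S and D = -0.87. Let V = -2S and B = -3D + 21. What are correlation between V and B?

correlation between V and B = -0.87

Linear rescalings preserve correlation up to sign; here the slopes -2 and -3 have the same sign, so correlation between V and B = correlation between S and D = -0.87.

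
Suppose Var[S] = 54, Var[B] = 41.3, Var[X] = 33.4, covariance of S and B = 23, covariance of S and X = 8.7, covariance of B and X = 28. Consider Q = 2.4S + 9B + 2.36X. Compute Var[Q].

Var[Q] = 6123.95824

Var[Q] = a²·Var[S] + b²·Var[B] + c²·Var[X] + 2ab·covariance of S and B + 2ac·covariance of S and X + 2bc·covariance of B and X, with a = 2.4, b = 9, c = 2.36.
= 311.04 + 3345.3 + 186.02464 + 993.6 + 98.5536 + 1189.44
= 6123.95824.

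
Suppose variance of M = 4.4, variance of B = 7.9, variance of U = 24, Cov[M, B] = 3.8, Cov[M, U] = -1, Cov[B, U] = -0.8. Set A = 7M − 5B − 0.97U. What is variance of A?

variance of A = a²·variance of M + b²·variance of B + c²·variance of U + 2ab·Cov[M, B] + 2ac·Cov[M, U] + 2bc·Cov[B, U], with a = 7, b = -5, c = -0.97.
= 215.6 + 197.5 + 22.5816 + (-266) + 13.58 + (-7.76)
= 175.5016.

variance of A = 175.5016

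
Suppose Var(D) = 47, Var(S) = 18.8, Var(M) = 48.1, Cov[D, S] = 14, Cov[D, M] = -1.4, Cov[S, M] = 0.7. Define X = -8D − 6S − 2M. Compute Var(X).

Var(X) = 5193.2

Var(X) = a²·Var(D) + b²·Var(S) + c²·Var(M) + 2ab·Cov[D, S] + 2ac·Cov[D, M] + 2bc·Cov[S, M], with a = -8, b = -6, c = -2.
= 3008 + 676.8 + 192.4 + 1344 + (-44.8) + 16.8
= 5193.2.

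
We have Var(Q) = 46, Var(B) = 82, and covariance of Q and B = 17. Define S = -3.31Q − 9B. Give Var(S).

Var(S) = 8158.8406

Var(S) = a²·Var(Q) + b²·Var(B) + 2ab·covariance of Q and B with a = -3.31, b = -9.
= (-3.31)²·46 + (-9)²·82 + 2·(-3.31)·(-9)·17
= 503.9806 + 6642 + 1012.86 = 8158.8406.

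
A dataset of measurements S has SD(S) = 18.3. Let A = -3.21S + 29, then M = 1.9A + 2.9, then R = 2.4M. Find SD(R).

SD(A) = |-3.21|·18.3 = 58.743.
SD(M) = |1.9|·58.743 = 111.6117.
SD(R) = |2.4|·111.6117 = 267.86808.

SD(R) = 267.86808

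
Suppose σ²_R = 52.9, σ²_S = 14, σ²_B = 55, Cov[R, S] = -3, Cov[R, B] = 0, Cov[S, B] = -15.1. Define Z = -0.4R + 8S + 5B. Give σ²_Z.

σ²_Z = a²·σ²_R + b²·σ²_S + c²·σ²_B + 2ab·Cov[R, S] + 2ac·Cov[R, B] + 2bc·Cov[S, B], with a = -0.4, b = 8, c = 5.
= 8.464 + 896 + 1375 + 19.2 + 0 + (-1208)
= 1090.664.

σ²_Z = 1090.664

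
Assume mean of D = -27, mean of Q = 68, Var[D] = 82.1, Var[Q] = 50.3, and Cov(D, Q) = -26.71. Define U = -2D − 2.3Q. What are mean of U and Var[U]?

mean of U = -102.4, Var[U] = 348.755

mean of U = (-2)·mean of D + (-2.3)·mean of Q = (-2)·(-27) + (-2.3)·68 = -102.4.
Var[U] = a²·Var[D] + b²·Var[Q] + 2ab·Cov(D, Q) with a = -2, b = -2.3.
= (-2)²·82.1 + (-2.3)²·50.3 + 2·(-2)·(-2.3)·(-26.71)
= 328.4 + 266.087 + (-245.732) = 348.755.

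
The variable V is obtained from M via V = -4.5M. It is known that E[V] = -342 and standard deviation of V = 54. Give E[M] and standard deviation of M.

From V = -4.5M: E[V] = a·E[M] + b, so E[M] = (E[V] − b)/a = (-342 − 0)/(-4.5) = 76.
standard deviation of V = |a|·standard deviation of M, so standard deviation of M = 54/|-4.5| = 12.

E[M] = 76, standard deviation of M = 12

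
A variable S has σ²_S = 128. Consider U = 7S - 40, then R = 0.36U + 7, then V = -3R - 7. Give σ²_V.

σ²_U = 7²·128 = 6272.
σ²_R = 0.36²·6272 = 812.8512.
σ²_V = (-3)²·812.8512 = 7315.6608.

σ²_V = 7315.6608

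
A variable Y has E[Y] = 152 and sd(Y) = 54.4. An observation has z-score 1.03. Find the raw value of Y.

Y = E[Y] + z·sd(Y) = 152 + 1.03·54.4 = 208.032.

Y = 208.032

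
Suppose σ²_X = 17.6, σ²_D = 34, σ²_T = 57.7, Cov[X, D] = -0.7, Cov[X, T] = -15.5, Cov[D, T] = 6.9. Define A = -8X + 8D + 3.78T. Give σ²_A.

σ²_A = a²·σ²_X + b²·σ²_D + c²·σ²_T + 2ab·Cov[X, D] + 2ac·Cov[X, T] + 2bc·Cov[D, T], with a = -8, b = 8, c = 3.78.
= 1126.4 + 2176 + 824.44068 + 89.6 + 937.44 + 417.312
= 5571.19268.

σ²_A = 5571.19268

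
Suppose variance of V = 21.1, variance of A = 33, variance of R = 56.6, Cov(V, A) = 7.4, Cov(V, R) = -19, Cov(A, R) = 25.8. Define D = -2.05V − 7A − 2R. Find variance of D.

variance of D = a²·variance of V + b²·variance of A + c²·variance of R + 2ab·Cov(V, A) + 2ac·Cov(V, R) + 2bc·Cov(A, R), with a = -2.05, b = -7, c = -2.
= 88.67275 + 1617 + 226.4 + 212.38 + (-155.8) + 722.4
= 2711.05275.

variance of D = 2711.05275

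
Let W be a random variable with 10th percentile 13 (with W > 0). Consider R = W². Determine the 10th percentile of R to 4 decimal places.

10th percentile of R = 169

W² is increasing, so P_{10}(R) = g(P_{10}(W)) = 169.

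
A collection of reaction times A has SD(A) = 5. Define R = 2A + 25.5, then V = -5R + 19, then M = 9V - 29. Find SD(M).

SD(M) = 450

SD(R) = |2|·5 = 10.
SD(V) = |-5|·10 = 50.
SD(M) = |9|·50 = 450.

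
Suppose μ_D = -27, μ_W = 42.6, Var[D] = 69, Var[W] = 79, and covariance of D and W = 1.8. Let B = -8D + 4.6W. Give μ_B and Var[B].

μ_B = 411.96, Var[B] = 5955.16

μ_B = (-8)·μ_D + 4.6·μ_W = (-8)·(-27) + 4.6·42.6 = 411.96.
Var[B] = a²·Var[D] + b²·Var[W] + 2ab·covariance of D and W with a = -8, b = 4.6.
= (-8)²·69 + 4.6²·79 + 2·(-8)·4.6·1.8
= 4416 + 1671.64 + (-132.48) = 5955.16.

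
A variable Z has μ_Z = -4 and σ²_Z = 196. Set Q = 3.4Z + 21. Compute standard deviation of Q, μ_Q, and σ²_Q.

Q = 3.4Z + 21 is linear with a = 3.4, b = 21.
standard deviation of Z = √196 = 14.
standard deviation of Q = |a|·standard deviation of Z = |3.4|·14 = 47.6.
μ_Q = a·μ_Z + b = 3.4·(-4) + 21 = 7.4.
σ²_Q = a²·σ²_Z = 3.4²·196 = 2265.76 (the additive constant 21 does not affect variance).

standard deviation of Q = 47.6, μ_Q = 7.4, σ²_Q = 2265.76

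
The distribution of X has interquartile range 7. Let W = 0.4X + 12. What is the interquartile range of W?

IQR(W) = 2.8

Under W = aX + b, IQR(W) = |a|·IQR(X) = |0.4|·7 = 2.8 (shifts cancel; spread scales by |a|).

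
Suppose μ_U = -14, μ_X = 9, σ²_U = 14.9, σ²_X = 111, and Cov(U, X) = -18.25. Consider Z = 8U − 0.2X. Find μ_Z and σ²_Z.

μ_Z = 8·μ_U + (-0.2)·μ_X = 8·(-14) + (-0.2)·9 = -113.8.
σ²_Z = a²·σ²_U + b²·σ²_X + 2ab·Cov(U, X) with a = 8, b = -0.2.
= 8²·14.9 + (-0.2)²·111 + 2·8·(-0.2)·(-18.25)
= 953.6 + 4.44 + 58.4 = 1016.44.

μ_Z = -113.8, σ²_Z = 1016.44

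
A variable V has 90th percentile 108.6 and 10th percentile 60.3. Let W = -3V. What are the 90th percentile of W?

Since a = -3 < 0 the transformation is decreasing, reversing order: the 90th percentile of W corresponds to the 10th percentile of V.
So P_{90}(W) = a·P_{10}(V) + b = (-3)·60.3 = -180.9.

90th percentile of W = -180.9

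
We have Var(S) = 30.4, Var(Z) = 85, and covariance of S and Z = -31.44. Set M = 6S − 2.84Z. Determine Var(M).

Var(M) = 2851.4512

Var(M) = a²·Var(S) + b²·Var(Z) + 2ab·covariance of S and Z with a = 6, b = -2.84.
= 6²·30.4 + (-2.84)²·85 + 2·6·(-2.84)·(-31.44)
= 1094.4 + 685.576 + 1071.4752 = 2851.4512.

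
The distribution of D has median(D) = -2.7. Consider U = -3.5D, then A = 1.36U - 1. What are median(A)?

median(A) = 11.852

median(U) = (-3.5)·(-2.7) = 9.45.
median(A) = 1.36·9.45 + (-1) = 11.852.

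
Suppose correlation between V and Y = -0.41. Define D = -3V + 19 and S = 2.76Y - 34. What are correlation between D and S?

Linear rescalings preserve |correlation|; the slopes -3 and 2.76 have opposite signs, so the correlation flips sign: correlation between D and S = −correlation between V and Y = 0.41.

correlation between D and S = 0.41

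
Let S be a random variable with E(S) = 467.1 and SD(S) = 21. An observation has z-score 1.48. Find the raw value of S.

S = E(S) + z·SD(S) = 467.1 + 1.48·21 = 498.18.

S = 498.18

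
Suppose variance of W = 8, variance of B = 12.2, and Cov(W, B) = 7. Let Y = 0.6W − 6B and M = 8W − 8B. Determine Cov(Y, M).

By bilinearity, Cov(Y, M) = ac·variance of W + bd·variance of B + (ad+bc)·Cov(W, B), with a=0.6, b=-6, c=8, d=-8.
ac·variance of W = 0.6·8·8 = 38.4
bd·variance of B = (-6)·(-8)·12.2 = 585.6
(ad+bc)·Cov(W, B) = (-52.8)·7 = -369.6
Cov(Y, M) = 38.4 + 585.6 + (-369.6) = 254.4.

Cov(Y, M) = 254.4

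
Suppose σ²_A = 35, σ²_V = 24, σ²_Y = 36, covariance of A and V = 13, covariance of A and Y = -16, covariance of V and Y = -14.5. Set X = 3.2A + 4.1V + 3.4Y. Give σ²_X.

σ²_X = a²·σ²_A + b²·σ²_V + c²·σ²_Y + 2ab·covariance of A and V + 2ac·covariance of A and Y + 2bc·covariance of V and Y, with a = 3.2, b = 4.1, c = 3.4.
= 358.4 + 403.44 + 416.16 + 341.12 + (-348.16) + (-404.26)
= 766.7.

σ²_X = 766.7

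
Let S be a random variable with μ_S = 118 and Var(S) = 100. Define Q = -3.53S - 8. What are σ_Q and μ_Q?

σ_Q = 35.3, μ_Q = -424.54

Q = -3.53S - 8 is linear with a = -3.53, b = -8.
σ_S = √100 = 10.
σ_Q = |a|·σ_S = |-3.53|·10 = 35.3.
μ_Q = a·μ_S + b = (-3.53)·118 + (-8) = -424.54.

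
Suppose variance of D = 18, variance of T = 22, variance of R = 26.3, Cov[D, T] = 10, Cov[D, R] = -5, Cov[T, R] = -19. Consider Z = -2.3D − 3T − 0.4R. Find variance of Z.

variance of Z = a²·variance of D + b²·variance of T + c²·variance of R + 2ab·Cov[D, T] + 2ac·Cov[D, R] + 2bc·Cov[T, R], with a = -2.3, b = -3, c = -0.4.
= 95.22 + 198 + 4.208 + 138 + (-9.2) + (-45.6)
= 380.628.

variance of Z = 380.628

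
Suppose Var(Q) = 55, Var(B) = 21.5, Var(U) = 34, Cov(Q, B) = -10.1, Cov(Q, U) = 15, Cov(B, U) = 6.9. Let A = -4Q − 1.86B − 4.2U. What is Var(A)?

Var(A) = 2015.659

Var(A) = a²·Var(Q) + b²·Var(B) + c²·Var(U) + 2ab·Cov(Q, B) + 2ac·Cov(Q, U) + 2bc·Cov(B, U), with a = -4, b = -1.86, c = -4.2.
= 880 + 74.3814 + 599.76 + (-150.288) + 504 + 107.8056
= 2015.659.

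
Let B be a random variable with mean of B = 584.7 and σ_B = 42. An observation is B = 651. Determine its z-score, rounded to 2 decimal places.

z = 1.58

z = (B − mean of B) / σ_B = (651 − 584.7) / 42 ≈ 1.58.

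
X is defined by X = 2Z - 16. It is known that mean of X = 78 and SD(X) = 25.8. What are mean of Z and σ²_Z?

From X = 2Z - 16: mean of X = a·mean of Z + b, so mean of Z = (mean of X − b)/a = (78 − (-16))/2 = 47.
σ²_X = 25.8² = 665.64.
σ²_X = a²·σ²_Z, so σ²_Z = 665.64/2² = 166.41.

mean of Z = 47, σ²_Z = 166.41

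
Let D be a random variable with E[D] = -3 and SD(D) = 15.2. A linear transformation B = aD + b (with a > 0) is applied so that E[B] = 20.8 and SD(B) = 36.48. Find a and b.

a = 2.4, b = 28

SD(B) = a·SD(D) (a > 0), so a = 36.48/15.2 = 2.4.
E[B] = a·E[D] + b, so b = 20.8 − 2.4·(-3) = 28.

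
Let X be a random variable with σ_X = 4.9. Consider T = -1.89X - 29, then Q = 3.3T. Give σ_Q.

σ_Q = 30.5613

σ_T = |-1.89|·4.9 = 9.261.
σ_Q = |3.3|·9.261 = 30.5613.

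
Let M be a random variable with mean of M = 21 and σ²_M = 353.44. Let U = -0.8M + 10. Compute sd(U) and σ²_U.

sd(U) = 15.04, σ²_U = 226.2016

U = -0.8M + 10 is linear with a = -0.8, b = 10.
sd(M) = √353.44 = 18.8.
sd(U) = |a|·sd(M) = |-0.8|·18.8 = 15.04.
σ²_U = a²·σ²_M = (-0.8)²·353.44 = 226.2016 (the additive constant 10 does not affect variance).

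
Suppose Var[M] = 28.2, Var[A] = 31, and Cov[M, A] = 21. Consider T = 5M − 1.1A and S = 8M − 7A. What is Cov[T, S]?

Cov[T, S] = 446.9

By bilinearity, Cov[T, S] = ac·Var[M] + bd·Var[A] + (ad+bc)·Cov[M, A], with a=5, b=-1.1, c=8, d=-7.
ac·Var[M] = 5·8·28.2 = 1128
bd·Var[A] = (-1.1)·(-7)·31 = 238.7
(ad+bc)·Cov[M, A] = (-43.8)·21 = -919.8
Cov[T, S] = 1128 + 238.7 + (-919.8) = 446.9.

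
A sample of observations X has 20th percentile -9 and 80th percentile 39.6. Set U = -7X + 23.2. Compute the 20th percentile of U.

Since a = -7 < 0 the transformation is decreasing, reversing order: the 20th percentile of U corresponds to the 80th percentile of X.
So P_{20}(U) = a·P_{80}(X) + b = (-7)·39.6 + 23.2 = -254.

20th percentile of U = -254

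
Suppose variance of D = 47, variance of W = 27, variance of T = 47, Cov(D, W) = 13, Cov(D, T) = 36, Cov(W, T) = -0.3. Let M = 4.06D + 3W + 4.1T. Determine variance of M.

variance of M = a²·variance of D + b²·variance of W + c²·variance of T + 2ab·Cov(D, W) + 2ac·Cov(D, T) + 2bc·Cov(W, T), with a = 4.06, b = 3, c = 4.1.
= 774.7292 + 243 + 790.07 + 316.68 + 1198.512 + (-7.38)
= 3315.6112.

variance of M = 3315.6112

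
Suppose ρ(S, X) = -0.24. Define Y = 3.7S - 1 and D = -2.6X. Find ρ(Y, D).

ρ(Y, D) = 0.24

Linear rescalings preserve |correlation|; the slopes 3.7 and -2.6 have opposite signs, so the correlation flips sign: ρ(Y, D) = −ρ(S, X) = 0.24.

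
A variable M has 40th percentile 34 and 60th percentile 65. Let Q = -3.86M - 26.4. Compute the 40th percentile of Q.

Since a = -3.86 < 0 the transformation is decreasing, reversing order: the 40th percentile of Q corresponds to the 60th percentile of M.
So P_{40}(Q) = a·P_{60}(M) + b = (-3.86)·65 + (-26.4) = -277.3.

40th percentile of Q = -277.3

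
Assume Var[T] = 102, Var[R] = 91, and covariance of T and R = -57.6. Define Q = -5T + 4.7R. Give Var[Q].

Var[Q] = a²·Var[T] + b²·Var[R] + 2ab·covariance of T and R with a = -5, b = 4.7.
= (-5)²·102 + 4.7²·91 + 2·(-5)·4.7·(-57.6)
= 2550 + 2010.19 + 2707.2 = 7267.39.

Var[Q] = 7267.39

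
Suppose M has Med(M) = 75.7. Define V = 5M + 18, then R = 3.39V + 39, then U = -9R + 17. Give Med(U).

Med(U) = -12431.215

Med(V) = 5·75.7 + 18 = 396.5.
Med(R) = 3.39·396.5 + 39 = 1383.135.
Med(U) = (-9)·1383.135 + 17 = -12431.215.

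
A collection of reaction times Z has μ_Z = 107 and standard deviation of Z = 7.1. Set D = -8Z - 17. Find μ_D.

D = -8Z - 17 is linear with a = -8, b = -17.
μ_D = a·μ_Z + b = (-8)·107 + (-17) = -873.

μ_D = -873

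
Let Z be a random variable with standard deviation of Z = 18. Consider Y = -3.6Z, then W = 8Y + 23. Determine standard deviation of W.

standard deviation of W = 518.4

standard deviation of Y = |-3.6|·18 = 64.8.
standard deviation of W = |8|·64.8 = 518.4.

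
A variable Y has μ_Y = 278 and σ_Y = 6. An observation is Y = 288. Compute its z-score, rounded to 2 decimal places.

z = (Y − μ_Y) / σ_Y = (288 − 278) / 6 ≈ 1.67.

z = 1.67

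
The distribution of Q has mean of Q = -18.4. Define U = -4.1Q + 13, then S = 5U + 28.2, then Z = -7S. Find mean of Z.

mean of Z = -3292.8

mean of U = (-4.1)·(-18.4) + 13 = 88.44.
mean of S = 5·88.44 + 28.2 = 470.4.
mean of Z = (-7)·470.4 = -3292.8.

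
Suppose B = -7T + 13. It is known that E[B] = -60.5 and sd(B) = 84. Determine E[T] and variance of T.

E[T] = 10.5, variance of T = 144

From B = -7T + 13: E[B] = a·E[T] + b, so E[T] = (E[B] − b)/a = (-60.5 − 13)/(-7) = 10.5.
variance of B = 84² = 7056.
variance of B = a²·variance of T, so variance of T = 7056/(-7)² = 144.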